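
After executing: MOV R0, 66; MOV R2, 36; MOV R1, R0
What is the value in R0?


Register state trace:
  MOV R0, 66  → R0 = 66
  MOV R2, 36  → R2 = 36
  MOV R1, R0  → R1 = 66
Final: R0 = 66

66


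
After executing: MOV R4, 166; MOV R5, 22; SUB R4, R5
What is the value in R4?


Register state trace:
  MOV R4, 166  → R4 = 166
  MOV R5, 22  → R5 = 22
  SUB R4, R5  → R4 = 166 - 22 = 144
Final: R4 = 144

144


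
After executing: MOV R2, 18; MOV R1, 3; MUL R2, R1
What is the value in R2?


Register state trace:
  MOV R2, 18  → R2 = 18
  MOV R1, 3  → R1 = 3
  MUL R2, R1  → R2 = 18 * 3 = 54
Final: R2 = 54

54


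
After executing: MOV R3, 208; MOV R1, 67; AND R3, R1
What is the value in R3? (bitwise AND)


Register state trace:
  MOV R3, 208  → R3 = 208 (0b11010000)
  MOV R1, 67  → R1 = 67 (0b01000011)
  AND R3, R1  → R3 = 208 AND 67 = 64 (0b01000000)
Final: R3 = 64

64


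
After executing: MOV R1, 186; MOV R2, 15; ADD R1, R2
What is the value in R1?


Register state trace:
  MOV R1, 186  → R1 = 186
  MOV R2, 15  → R2 = 15
  ADD R1, R2  → R1 = 186 + 15 = 201
Final: R1 = 201

201


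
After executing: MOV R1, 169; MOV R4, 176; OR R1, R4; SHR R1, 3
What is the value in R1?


Register state trace:
  MOV R1, 169  → R1 = 169 (0b10101001)
  MOV R4, 176  → R4 = 176 (0b10110000)
  OR R1, R4  → R1 = 169 OR 176 = 185 (0b10111001)
  SHR R1, 3  → R1 = 185 >> 3 = 23
Final: R1 = 23

23


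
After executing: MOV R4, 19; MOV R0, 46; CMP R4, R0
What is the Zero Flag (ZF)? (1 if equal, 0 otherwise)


Register state trace:
  MOV R4, 19  → R4 = 19
  MOV R0, 46  → R0 = 46
  CMP R4, R0  → computes 19 - 46 = -27
  Result is nonzero, so values are not equal
ZF = 0

0


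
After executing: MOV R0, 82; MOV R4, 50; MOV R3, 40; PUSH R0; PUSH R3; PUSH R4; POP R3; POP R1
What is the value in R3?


Stack trace (top is rightmost):
  MOV R0, 82  → R0 = 82
  MOV R4, 50  → R4 = 50
  MOV R3, 40  → R3 = 40
  PUSH R0  → stack: [82]
  PUSH R3  → stack: [82, 40]
  PUSH R4  → stack: [82, 40, 50]
  POP R3  → R3 = 50, stack: [82, 40]
  POP R1  → R1 = 40, stack: [82]
Final: R3 = 50

50


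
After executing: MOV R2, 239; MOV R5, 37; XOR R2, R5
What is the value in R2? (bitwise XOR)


Register state trace:
  MOV R2, 239  → R2 = 239 (0b11101111)
  MOV R5, 37  → R5 = 37 (0b00100101)
  XOR R2, R5  → R2 = 239 XOR 37 = 202 (0b11001010)
Final: R2 = 202

202


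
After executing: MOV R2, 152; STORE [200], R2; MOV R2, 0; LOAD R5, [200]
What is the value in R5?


Register and memory trace:
  MOV R2, 152  → R2 = 152
  STORE [200], R2  → mem[200] = 152
  MOV R2, 0  → R2 = 0
  LOAD R5, [200]  → R5 = mem[200] = 152
Final: R5 = 152

152


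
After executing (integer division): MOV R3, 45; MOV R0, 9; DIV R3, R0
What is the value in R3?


Register state trace:
  MOV R3, 45  → R3 = 45
  MOV R0, 9  → R0 = 9
  DIV R3, R0  → R3 = 45 // 9 = 5
Final: R3 = 5

5


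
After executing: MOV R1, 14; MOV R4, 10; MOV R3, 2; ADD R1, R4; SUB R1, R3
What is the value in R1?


Register state trace:
  MOV R1, 14  → R1 = 14
  MOV R4, 10  → R4 = 10
  MOV R3, 2  → R3 = 2
  ADD R1, R4  → R1 = 14 + 10 = 24
  SUB R1, R3  → R1 = 24 - 2 = 22
Final: R1 = 22

22


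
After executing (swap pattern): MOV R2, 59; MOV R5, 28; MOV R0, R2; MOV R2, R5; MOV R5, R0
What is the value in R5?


Register state trace (swap pattern):
  MOV R2, 59  → R2 = 59
  MOV R5, 28  → R5 = 28
  MOV R0, R2  → R0 = 59  (save R2)
  MOV R2, R5  → R2 = 28  (R2 gets R5's value)
  MOV R5, R0  → R5 = 59  (R5 gets saved value)
Final: R5 = 59

59


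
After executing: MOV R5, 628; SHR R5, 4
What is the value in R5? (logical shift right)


Register state trace:
  MOV R5, 628  → R5 = 628
  SHR R5, 4  → R5 = 628 >> 4 = 628 // 2^4 = 39
Final: R5 = 39

39


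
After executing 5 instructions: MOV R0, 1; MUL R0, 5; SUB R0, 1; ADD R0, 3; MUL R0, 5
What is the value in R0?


Register state trace:
  MOV R0, 1  → R0 = 1
  MUL R0, 5  → R0 = 1 * 5 = 5
  SUB R0, 1  → R0 = 5 - 1 = 4
  ADD R0, 3  → R0 = 4 + 3 = 7
  MUL R0, 5  → R0 = 7 * 5 = 35
Final: R0 = 35

35


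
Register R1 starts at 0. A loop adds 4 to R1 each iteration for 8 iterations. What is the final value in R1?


Starting value: R1 = 0
  Iter 1: R1 = 0 + 4 = 4
  Iter 2: R1 = 4 + 4 = 8
  Iter 3: R1 = 8 + 4 = 12
  Iter 4: R1 = 12 + 4 = 16
  Iter 5: R1 = 16 + 4 = 20
  Iter 6: R1 = 20 + 4 = 24
  Iter 7: R1 = 24 + 4 = 28
  Iter 8: R1 = 28 + 4 = 32
Final: R1 = 32

32


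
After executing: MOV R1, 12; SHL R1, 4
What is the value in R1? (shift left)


Register state trace:
  MOV R1, 12  → R1 = 12
  SHL R1, 4  → R1 = 12 << 4 = 12 * 2^4 = 192
Final: R1 = 192

192


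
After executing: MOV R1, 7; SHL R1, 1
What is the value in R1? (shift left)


Register state trace:
  MOV R1, 7  → R1 = 7
  SHL R1, 1  → R1 = 7 << 1 = 7 * 2^1 = 14
Final: R1 = 14

14


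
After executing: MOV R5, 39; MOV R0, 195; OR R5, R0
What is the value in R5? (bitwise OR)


Register state trace:
  MOV R5, 39  → R5 = 39 (0b00100111)
  MOV R0, 195  → R0 = 195 (0b11000011)
  OR R5, R0   → R5 = 39 OR 195 = 231 (0b11100111)
Final: R5 = 231

231


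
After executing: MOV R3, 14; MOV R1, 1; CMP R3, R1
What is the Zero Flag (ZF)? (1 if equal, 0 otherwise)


Register state trace:
  MOV R3, 14  → R3 = 14
  MOV R1, 1  → R1 = 1
  CMP R3, R1  → computes 14 - 1 = 13
  Result is nonzero, so values are not equal
ZF = 0

0


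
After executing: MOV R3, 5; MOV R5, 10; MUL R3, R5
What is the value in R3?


Register state trace:
  MOV R3, 5  → R3 = 5
  MOV R5, 10  → R5 = 10
  MUL R3, R5  → R3 = 5 * 10 = 50
Final: R3 = 50

50


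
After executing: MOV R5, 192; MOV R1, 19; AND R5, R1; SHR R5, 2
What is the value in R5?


Register state trace:
  MOV R5, 192  → R5 = 192 (0b11000000)
  MOV R1, 19  → R1 = 19 (0b00010011)
  AND R5, R1  → R5 = 192 AND 19 = 0 (0b00000000)
  SHR R5, 2  → R5 = 0 >> 2 = 0
Final: R5 = 0

0


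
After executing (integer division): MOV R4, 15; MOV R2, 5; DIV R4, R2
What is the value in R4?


Register state trace:
  MOV R4, 15  → R4 = 15
  MOV R2, 5  → R2 = 5
  DIV R4, R2  → R4 = 15 // 5 = 3
Final: R4 = 3

3


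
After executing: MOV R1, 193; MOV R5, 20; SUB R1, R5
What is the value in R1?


Register state trace:
  MOV R1, 193  → R1 = 193
  MOV R5, 20  → R5 = 20
  SUB R1, R5  → R1 = 193 - 20 = 173
Final: R1 = 173

173


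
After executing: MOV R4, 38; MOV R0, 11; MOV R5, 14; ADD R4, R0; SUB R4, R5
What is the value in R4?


Register state trace:
  MOV R4, 38  → R4 = 38
  MOV R0, 11  → R0 = 11
  MOV R5, 14  → R5 = 14
  ADD R4, R0  → R4 = 38 + 11 = 49
  SUB R4, R5  → R4 = 49 - 14 = 35
Final: R4 = 35

35


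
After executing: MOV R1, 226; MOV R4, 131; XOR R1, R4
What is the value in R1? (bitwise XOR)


Register state trace:
  MOV R1, 226  → R1 = 226 (0b11100010)
  MOV R4, 131  → R4 = 131 (0b10000011)
  XOR R1, R4  → R1 = 226 XOR 131 = 97 (0b01100001)
Final: R1 = 97

97


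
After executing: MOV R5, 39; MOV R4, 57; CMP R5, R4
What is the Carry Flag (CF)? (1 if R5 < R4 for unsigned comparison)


Register state trace:
  MOV R5, 39  → R5 = 39
  MOV R4, 57  → R4 = 57
  CMP R5, R4  → unsigned 39 - 57: borrow occurs
  39 < 57, so CF = 1
CF = 1

1


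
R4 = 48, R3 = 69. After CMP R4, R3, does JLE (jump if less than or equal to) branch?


Trace:
  R4 = 48, R3 = 69
  CMP R4, R3  → compares 48 vs 69
  JLE checks: is 48 less than or equal to 69?
  48 < 69, so condition is true
Branch taken: Yes

Yes


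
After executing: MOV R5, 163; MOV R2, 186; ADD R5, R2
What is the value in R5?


Register state trace:
  MOV R5, 163  → R5 = 163
  MOV R2, 186  → R2 = 186
  ADD R5, R2  → R5 = 163 + 186 = 349
Final: R5 = 349

349


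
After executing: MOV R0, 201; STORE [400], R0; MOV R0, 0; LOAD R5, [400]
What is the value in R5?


Register and memory trace:
  MOV R0, 201  → R0 = 201
  STORE [400], R0  → mem[400] = 201
  MOV R0, 0  → R0 = 0
  LOAD R5, [400]  → R5 = mem[400] = 201
Final: R5 = 201

201


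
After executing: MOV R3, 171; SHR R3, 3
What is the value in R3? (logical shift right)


Register state trace:
  MOV R3, 171  → R3 = 171
  SHR R3, 3  → R3 = 171 >> 3 = 171 // 2^3 = 21
Final: R3 = 21

21


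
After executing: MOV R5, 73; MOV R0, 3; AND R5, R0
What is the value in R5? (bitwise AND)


Register state trace:
  MOV R5, 73  → R5 = 73 (0b01001001)
  MOV R0, 3  → R0 = 3 (0b00000011)
  AND R5, R0  → R5 = 73 AND 3 = 1 (0b00000001)
Final: R5 = 1

1


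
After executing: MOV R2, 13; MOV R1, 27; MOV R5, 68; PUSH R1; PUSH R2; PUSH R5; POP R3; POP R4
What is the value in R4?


Stack trace (top is rightmost):
  MOV R2, 13  → R2 = 13
  MOV R1, 27  → R1 = 27
  MOV R5, 68  → R5 = 68
  PUSH R1  → stack: [27]
  PUSH R2  → stack: [27, 13]
  PUSH R5  → stack: [27, 13, 68]
  POP R3  → R3 = 68, stack: [27, 13]
  POP R4  → R4 = 13, stack: [27]
Final: R4 = 13

13


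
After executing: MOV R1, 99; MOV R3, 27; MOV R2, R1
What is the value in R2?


Register state trace:
  MOV R1, 99  → R1 = 99
  MOV R3, 27  → R3 = 27
  MOV R2, R1  → R2 = 99
Final: R2 = 99

99


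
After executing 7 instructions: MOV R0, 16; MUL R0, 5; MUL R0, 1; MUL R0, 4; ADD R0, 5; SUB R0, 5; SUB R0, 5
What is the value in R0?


Register state trace:
  MOV R0, 16  → R0 = 16
  MUL R0, 5  → R0 = 16 * 5 = 80
  MUL R0, 1  → R0 = 80 * 1 = 80
  MUL R0, 4  → R0 = 80 * 4 = 320
  ADD R0, 5  → R0 = 320 + 5 = 325
  SUB R0, 5  → R0 = 325 - 5 = 320
  SUB R0, 5  → R0 = 320 - 5 = 315
Final: R0 = 315

315


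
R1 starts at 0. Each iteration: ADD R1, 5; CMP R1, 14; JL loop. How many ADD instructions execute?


Loop trace (R1 starts at 0, target 14, step 5):
  ADD #1: R1 = 0 + 5 = 5  → 5 < 14, loop
  ADD #2: R1 = 5 + 5 = 10  → 10 < 14, loop
  ADD #3: R1 = 10 + 5 = 15  → 15 >= 14, exit
Total ADD instructions: 3

3


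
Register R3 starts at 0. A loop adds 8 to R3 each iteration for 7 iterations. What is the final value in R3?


Starting value: R3 = 0
  Iter 1: R3 = 0 + 8 = 8
  Iter 2: R3 = 8 + 8 = 16
  Iter 3: R3 = 16 + 8 = 24
  Iter 4: R3 = 24 + 8 = 32
  Iter 5: R3 = 32 + 8 = 40
  Iter 6: R3 = 40 + 8 = 48
  Iter 7: R3 = 48 + 8 = 56
Final: R3 = 56

56


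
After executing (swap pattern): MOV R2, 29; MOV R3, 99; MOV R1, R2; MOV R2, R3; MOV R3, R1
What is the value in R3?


Register state trace (swap pattern):
  MOV R2, 29  → R2 = 29
  MOV R3, 99  → R3 = 99
  MOV R1, R2  → R1 = 29  (save R2)
  MOV R2, R3  → R2 = 99  (R2 gets R3's value)
  MOV R3, R1  → R3 = 29  (R3 gets saved value)
Final: R3 = 29

29


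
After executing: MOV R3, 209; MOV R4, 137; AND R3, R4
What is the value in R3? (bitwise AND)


Register state trace:
  MOV R3, 209  → R3 = 209 (0b11010001)
  MOV R4, 137  → R4 = 137 (0b10001001)
  AND R3, R4  → R3 = 209 AND 137 = 129 (0b10000001)
Final: R3 = 129

129


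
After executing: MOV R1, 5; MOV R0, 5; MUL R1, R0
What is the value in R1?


Register state trace:
  MOV R1, 5  → R1 = 5
  MOV R0, 5  → R0 = 5
  MUL R1, R0  → R1 = 5 * 5 = 25
Final: R1 = 25

25


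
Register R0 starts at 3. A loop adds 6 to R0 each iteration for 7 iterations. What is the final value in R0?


Starting value: R0 = 3
  Iter 1: R0 = 3 + 6 = 9
  Iter 2: R0 = 9 + 6 = 15
  Iter 3: R0 = 15 + 6 = 21
  Iter 4: R0 = 21 + 6 = 27
  Iter 5: R0 = 27 + 6 = 33
  Iter 6: R0 = 33 + 6 = 39
  Iter 7: R0 = 39 + 6 = 45
Final: R0 = 45

45


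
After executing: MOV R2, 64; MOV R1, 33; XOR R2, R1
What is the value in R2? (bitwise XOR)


Register state trace:
  MOV R2, 64  → R2 = 64 (0b01000000)
  MOV R1, 33  → R1 = 33 (0b00100001)
  XOR R2, R1  → R2 = 64 XOR 33 = 97 (0b01100001)
Final: R2 = 97

97


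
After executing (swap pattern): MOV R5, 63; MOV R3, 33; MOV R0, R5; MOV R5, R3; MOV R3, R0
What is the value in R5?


Register state trace (swap pattern):
  MOV R5, 63  → R5 = 63
  MOV R3, 33  → R3 = 33
  MOV R0, R5  → R0 = 63  (save R5)
  MOV R5, R3  → R5 = 33  (R5 gets R3's value)
  MOV R3, R0  → R3 = 63  (R3 gets saved value)
Final: R5 = 33

33


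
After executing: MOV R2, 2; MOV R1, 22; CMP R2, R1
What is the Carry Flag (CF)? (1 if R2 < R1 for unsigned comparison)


Register state trace:
  MOV R2, 2  → R2 = 2
  MOV R1, 22  → R1 = 22
  CMP R2, R1  → unsigned 2 - 22: borrow occurs
  2 < 22, so CF = 1
CF = 1

1


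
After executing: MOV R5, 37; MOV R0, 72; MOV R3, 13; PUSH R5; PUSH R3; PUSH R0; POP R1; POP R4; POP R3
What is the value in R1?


Stack trace (top is rightmost):
  MOV R5, 37  → R5 = 37
  MOV R0, 72  → R0 = 72
  MOV R3, 13  → R3 = 13
  PUSH R5  → stack: [37]
  PUSH R3  → stack: [37, 13]
  PUSH R0  → stack: [37, 13, 72]
  POP R1  → R1 = 72, stack: [37, 13]
  POP R4  → R4 = 13, stack: [37]
  POP R3  → R3 = 37, stack: []
Final: R1 = 72

72


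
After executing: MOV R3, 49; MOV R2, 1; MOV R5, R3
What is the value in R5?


Register state trace:
  MOV R3, 49  → R3 = 49
  MOV R2, 1  → R2 = 1
  MOV R5, R3  → R5 = 49
Final: R5 = 49

49


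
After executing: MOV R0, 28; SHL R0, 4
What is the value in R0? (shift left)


Register state trace:
  MOV R0, 28  → R0 = 28
  SHL R0, 4  → R0 = 28 << 4 = 28 * 2^4 = 448
Final: R0 = 448

448


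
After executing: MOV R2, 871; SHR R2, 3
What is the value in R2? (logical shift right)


Register state trace:
  MOV R2, 871  → R2 = 871
  SHR R2, 3  → R2 = 871 >> 3 = 871 // 2^3 = 108
Final: R2 = 108

108


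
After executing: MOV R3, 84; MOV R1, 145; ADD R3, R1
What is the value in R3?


Register state trace:
  MOV R3, 84  → R3 = 84
  MOV R1, 145  → R1 = 145
  ADD R3, R1  → R3 = 84 + 145 = 229
Final: R3 = 229

229


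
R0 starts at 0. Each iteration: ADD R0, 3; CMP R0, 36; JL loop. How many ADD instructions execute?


Loop trace (R0 starts at 0, target 36, step 3):
  ADD #1: R0 = 0 + 3 = 3  → 3 < 36, loop
  ADD #2: R0 = 3 + 3 = 6  → 6 < 36, loop
  ADD #3: R0 = 6 + 3 = 9  → 9 < 36, loop
  ADD #4: R0 = 9 + 3 = 12  → 12 < 36, loop
  ADD #5: R0 = 12 + 3 = 15  → 15 < 36, loop
  ADD #6: R0 = 15 + 3 = 18  → 18 < 36, loop
  ADD #7: R0 = 18 + 3 = 21  → 21 < 36, loop
  ADD #8: R0 = 21 + 3 = 24  → 24 < 36, loop
  ADD #9: R0 = 24 + 3 = 27  → 27 < 36, loop
  ADD #10: R0 = 27 + 3 = 30  → 30 < 36, loop
  ADD #11: R0 = 30 + 3 = 33  → 33 < 36, loop
  ADD #12: R0 = 33 + 3 = 36  → 36 >= 36, exit
Total ADD instructions: 12

12


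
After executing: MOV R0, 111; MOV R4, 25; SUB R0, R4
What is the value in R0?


Register state trace:
  MOV R0, 111  → R0 = 111
  MOV R4, 25  → R4 = 25
  SUB R0, R4  → R0 = 111 - 25 = 86
Final: R0 = 86

86


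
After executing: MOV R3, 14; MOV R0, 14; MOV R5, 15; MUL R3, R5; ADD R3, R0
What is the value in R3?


Register state trace:
  MOV R3, 14  → R3 = 14
  MOV R0, 14  → R0 = 14
  MOV R5, 15  → R5 = 15
  MUL R3, R5  → R3 = 14 * 15 = 210
  ADD R3, R0  → R3 = 210 + 14 = 224
Final: R3 = 224

224


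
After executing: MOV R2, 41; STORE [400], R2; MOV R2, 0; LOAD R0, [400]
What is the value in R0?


Register and memory trace:
  MOV R2, 41  → R2 = 41
  STORE [400], R2  → mem[400] = 41
  MOV R2, 0  → R2 = 0
  LOAD R0, [400]  → R0 = mem[400] = 41
Final: R0 = 41

41


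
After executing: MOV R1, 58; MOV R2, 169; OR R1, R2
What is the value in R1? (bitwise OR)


Register state trace:
  MOV R1, 58  → R1 = 58 (0b00111010)
  MOV R2, 169  → R2 = 169 (0b10101001)
  OR R1, R2   → R1 = 58 OR 169 = 187 (0b10111011)
Final: R1 = 187

187


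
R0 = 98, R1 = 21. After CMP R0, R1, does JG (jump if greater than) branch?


Trace:
  R0 = 98, R1 = 21
  CMP R0, R1  → compares 98 vs 21
  JG checks: is 98 greater than 21?
  98 > 21, so condition is true
Branch taken: Yes

Yes


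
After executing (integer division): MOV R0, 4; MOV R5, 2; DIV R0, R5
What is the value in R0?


Register state trace:
  MOV R0, 4  → R0 = 4
  MOV R5, 2  → R5 = 2
  DIV R0, R5  → R0 = 4 // 2 = 2
Final: R0 = 2

2


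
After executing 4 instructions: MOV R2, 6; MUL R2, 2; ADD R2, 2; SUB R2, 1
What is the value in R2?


Register state trace:
  MOV R2, 6  → R2 = 6
  MUL R2, 2  → R2 = 6 * 2 = 12
  ADD R2, 2  → R2 = 12 + 2 = 14
  SUB R2, 1  → R2 = 14 - 1 = 13
Final: R2 = 13

13


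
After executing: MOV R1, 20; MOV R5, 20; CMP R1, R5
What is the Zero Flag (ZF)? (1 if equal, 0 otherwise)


Register state trace:
  MOV R1, 20  → R1 = 20
  MOV R5, 20  → R5 = 20
  CMP R1, R5  → computes 20 - 20 = 0
  Result is zero, so values are equal
ZF = 1

1


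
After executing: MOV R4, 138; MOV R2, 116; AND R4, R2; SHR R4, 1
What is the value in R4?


Register state trace:
  MOV R4, 138  → R4 = 138 (0b10001010)
  MOV R2, 116  → R2 = 116 (0b01110100)
  AND R4, R2  → R4 = 138 AND 116 = 0 (0b00000000)
  SHR R4, 1  → R4 = 0 >> 1 = 0
Final: R4 = 0

0


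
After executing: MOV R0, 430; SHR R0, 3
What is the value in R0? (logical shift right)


Register state trace:
  MOV R0, 430  → R0 = 430
  SHR R0, 3  → R0 = 430 >> 3 = 430 // 2^3 = 53
Final: R0 = 53

53


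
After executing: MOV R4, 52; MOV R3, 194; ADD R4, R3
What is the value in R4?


Register state trace:
  MOV R4, 52  → R4 = 52
  MOV R3, 194  → R3 = 194
  ADD R4, R3  → R4 = 52 + 194 = 246
Final: R4 = 246

246


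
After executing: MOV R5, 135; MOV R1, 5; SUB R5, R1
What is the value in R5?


Register state trace:
  MOV R5, 135  → R5 = 135
  MOV R1, 5  → R1 = 5
  SUB R5, R1  → R5 = 135 - 5 = 130
Final: R5 = 130

130


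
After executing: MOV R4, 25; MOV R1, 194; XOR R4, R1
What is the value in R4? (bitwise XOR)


Register state trace:
  MOV R4, 25  → R4 = 25 (0b00011001)
  MOV R1, 194  → R1 = 194 (0b11000010)
  XOR R4, R1  → R4 = 25 XOR 194 = 219 (0b11011011)
Final: R4 = 219

219


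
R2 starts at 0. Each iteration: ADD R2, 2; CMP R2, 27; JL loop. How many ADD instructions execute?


Loop trace (R2 starts at 0, target 27, step 2):
  ADD #1: R2 = 0 + 2 = 2  → 2 < 27, loop
  ADD #2: R2 = 2 + 2 = 4  → 4 < 27, loop
  ADD #3: R2 = 4 + 2 = 6  → 6 < 27, loop
  ADD #4: R2 = 6 + 2 = 8  → 8 < 27, loop
  ADD #5: R2 = 8 + 2 = 10  → 10 < 27, loop
  ADD #6: R2 = 10 + 2 = 12  → 12 < 27, loop
  ADD #7: R2 = 12 + 2 = 14  → 14 < 27, loop
  ADD #8: R2 = 14 + 2 = 16  → 16 < 27, loop
  ADD #9: R2 = 16 + 2 = 18  → 18 < 27, loop
  ADD #10: R2 = 18 + 2 = 20  → 20 < 27, loop
  ADD #11: R2 = 20 + 2 = 22  → 22 < 27, loop
  ADD #12: R2 = 22 + 2 = 24  → 24 < 27, loop
  ADD #13: R2 = 24 + 2 = 26  → 26 < 27, loop
  ADD #14: R2 = 26 + 2 = 28  → 28 >= 27, exit
Total ADD instructions: 14

14


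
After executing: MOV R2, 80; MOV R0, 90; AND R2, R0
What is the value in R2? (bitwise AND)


Register state trace:
  MOV R2, 80  → R2 = 80 (0b01010000)
  MOV R0, 90  → R0 = 90 (0b01011010)
  AND R2, R0  → R2 = 80 AND 90 = 80 (0b01010000)
Final: R2 = 80

80


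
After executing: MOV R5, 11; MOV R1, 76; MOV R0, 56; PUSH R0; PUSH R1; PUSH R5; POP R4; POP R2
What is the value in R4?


Stack trace (top is rightmost):
  MOV R5, 11  → R5 = 11
  MOV R1, 76  → R1 = 76
  MOV R0, 56  → R0 = 56
  PUSH R0  → stack: [56]
  PUSH R1  → stack: [56, 76]
  PUSH R5  → stack: [56, 76, 11]
  POP R4  → R4 = 11, stack: [56, 76]
  POP R2  → R2 = 76, stack: [56]
Final: R4 = 11

11


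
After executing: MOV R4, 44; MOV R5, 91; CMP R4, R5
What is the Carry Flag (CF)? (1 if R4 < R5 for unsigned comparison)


Register state trace:
  MOV R4, 44  → R4 = 44
  MOV R5, 91  → R5 = 91
  CMP R4, R5  → unsigned 44 - 91: borrow occurs
  44 < 91, so CF = 1
CF = 1

1


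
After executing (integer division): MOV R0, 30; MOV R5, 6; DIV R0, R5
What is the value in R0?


Register state trace:
  MOV R0, 30  → R0 = 30
  MOV R5, 6  → R5 = 6
  DIV R0, R5  → R0 = 30 // 6 = 5
Final: R0 = 5

5


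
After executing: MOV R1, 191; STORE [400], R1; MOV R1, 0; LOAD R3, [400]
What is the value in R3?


Register and memory trace:
  MOV R1, 191  → R1 = 191
  STORE [400], R1  → mem[400] = 191
  MOV R1, 0  → R1 = 0
  LOAD R3, [400]  → R3 = mem[400] = 191
Final: R3 = 191

191


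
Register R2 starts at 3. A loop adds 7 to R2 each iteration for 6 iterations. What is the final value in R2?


Starting value: R2 = 3
  Iter 1: R2 = 3 + 7 = 10
  Iter 2: R2 = 10 + 7 = 17
  Iter 3: R2 = 17 + 7 = 24
  Iter 4: R2 = 24 + 7 = 31
  Iter 5: R2 = 31 + 7 = 38
  Iter 6: R2 = 38 + 7 = 45
Final: R2 = 45

45


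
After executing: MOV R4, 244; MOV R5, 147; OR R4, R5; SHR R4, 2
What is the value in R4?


Register state trace:
  MOV R4, 244  → R4 = 244 (0b11110100)
  MOV R5, 147  → R5 = 147 (0b10010011)
  OR R4, R5  → R4 = 244 OR 147 = 247 (0b11110111)
  SHR R4, 2  → R4 = 247 >> 2 = 61
Final: R4 = 61

61


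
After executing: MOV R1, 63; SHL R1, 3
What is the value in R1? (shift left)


Register state trace:
  MOV R1, 63  → R1 = 63
  SHL R1, 3  → R1 = 63 << 3 = 63 * 2^3 = 504
Final: R1 = 504

504


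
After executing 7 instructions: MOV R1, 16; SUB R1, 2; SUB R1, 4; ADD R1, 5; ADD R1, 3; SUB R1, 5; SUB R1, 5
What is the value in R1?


Register state trace:
  MOV R1, 16  → R1 = 16
  SUB R1, 2  → R1 = 16 - 2 = 14
  SUB R1, 4  → R1 = 14 - 4 = 10
  ADD R1, 5  → R1 = 10 + 5 = 15
  ADD R1, 3  → R1 = 15 + 3 = 18
  SUB R1, 5  → R1 = 18 - 5 = 13
  SUB R1, 5  → R1 = 13 - 5 = 8
Final: R1 = 8

8


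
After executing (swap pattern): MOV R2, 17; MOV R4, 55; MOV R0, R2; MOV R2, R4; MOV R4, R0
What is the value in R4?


Register state trace (swap pattern):
  MOV R2, 17  → R2 = 17
  MOV R4, 55  → R4 = 55
  MOV R0, R2  → R0 = 17  (save R2)
  MOV R2, R4  → R2 = 55  (R2 gets R4's value)
  MOV R4, R0  → R4 = 17  (R4 gets saved value)
Final: R4 = 17

17


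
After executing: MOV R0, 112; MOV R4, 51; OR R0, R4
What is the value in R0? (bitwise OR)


Register state trace:
  MOV R0, 112  → R0 = 112 (0b01110000)
  MOV R4, 51  → R4 = 51 (0b00110011)
  OR R0, R4   → R0 = 112 OR 51 = 115 (0b01110011)
Final: R0 = 115

115


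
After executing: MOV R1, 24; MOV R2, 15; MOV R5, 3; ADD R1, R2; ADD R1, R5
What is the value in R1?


Register state trace:
  MOV R1, 24  → R1 = 24
  MOV R2, 15  → R2 = 15
  MOV R5, 3  → R5 = 3
  ADD R1, R2  → R1 = 24 + 15 = 39
  ADD R1, R5  → R1 = 39 + 3 = 42
Final: R1 = 42

42


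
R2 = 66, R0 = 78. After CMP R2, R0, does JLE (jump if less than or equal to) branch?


Trace:
  R2 = 66, R0 = 78
  CMP R2, R0  → compares 66 vs 78
  JLE checks: is 66 less than or equal to 78?
  66 < 78, so condition is true
Branch taken: Yes

Yes


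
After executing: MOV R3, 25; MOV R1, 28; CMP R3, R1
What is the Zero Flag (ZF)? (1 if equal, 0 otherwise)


Register state trace:
  MOV R3, 25  → R3 = 25
  MOV R1, 28  → R1 = 28
  CMP R3, R1  → computes 25 - 28 = -3
  Result is nonzero, so values are not equal
ZF = 0

0


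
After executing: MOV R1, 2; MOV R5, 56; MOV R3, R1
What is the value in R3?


Register state trace:
  MOV R1, 2  → R1 = 2
  MOV R5, 56  → R5 = 56
  MOV R3, R1  → R3 = 2
Final: R3 = 2

2


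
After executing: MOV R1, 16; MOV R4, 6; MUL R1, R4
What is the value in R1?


Register state trace:
  MOV R1, 16  → R1 = 16
  MOV R4, 6  → R4 = 6
  MUL R1, R4  → R1 = 16 * 6 = 96
Final: R1 = 96

96


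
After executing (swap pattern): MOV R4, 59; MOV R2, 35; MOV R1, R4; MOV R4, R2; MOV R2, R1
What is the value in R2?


Register state trace (swap pattern):
  MOV R4, 59  → R4 = 59
  MOV R2, 35  → R2 = 35
  MOV R1, R4  → R1 = 59  (save R4)
  MOV R4, R2  → R4 = 35  (R4 gets R2's value)
  MOV R2, R1  → R2 = 59  (R2 gets saved value)
Final: R2 = 59

59


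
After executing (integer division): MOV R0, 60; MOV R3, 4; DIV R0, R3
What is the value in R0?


Register state trace:
  MOV R0, 60  → R0 = 60
  MOV R3, 4  → R3 = 4
  DIV R0, R3  → R0 = 60 // 4 = 15
Final: R0 = 15

15


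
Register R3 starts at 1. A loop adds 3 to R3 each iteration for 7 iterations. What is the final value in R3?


Starting value: R3 = 1
  Iter 1: R3 = 1 + 3 = 4
  Iter 2: R3 = 4 + 3 = 7
  Iter 3: R3 = 7 + 3 = 10
  Iter 4: R3 = 10 + 3 = 13
  Iter 5: R3 = 13 + 3 = 16
  Iter 6: R3 = 16 + 3 = 19
  Iter 7: R3 = 19 + 3 = 22
Final: R3 = 22

22


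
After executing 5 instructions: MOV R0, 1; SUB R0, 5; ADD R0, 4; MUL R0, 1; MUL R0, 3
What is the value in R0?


Register state trace:
  MOV R0, 1  → R0 = 1
  SUB R0, 5  → R0 = 1 - 5 = -4
  ADD R0, 4  → R0 = -4 + 4 = 0
  MUL R0, 1  → R0 = 0 * 1 = 0
  MUL R0, 3  → R0 = 0 * 3 = 0
Final: R0 = 0

0


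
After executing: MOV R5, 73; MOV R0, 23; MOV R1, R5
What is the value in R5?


Register state trace:
  MOV R5, 73  → R5 = 73
  MOV R0, 23  → R0 = 23
  MOV R1, R5  → R1 = 73
Final: R5 = 73

73


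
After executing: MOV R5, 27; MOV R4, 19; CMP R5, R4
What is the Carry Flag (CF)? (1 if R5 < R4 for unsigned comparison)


Register state trace:
  MOV R5, 27  → R5 = 27
  MOV R4, 19  → R4 = 19
  CMP R5, R4  → unsigned 27 - 19: no borrow
  27 >= 19, so CF = 0
CF = 0

0


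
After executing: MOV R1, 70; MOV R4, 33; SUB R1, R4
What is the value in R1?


Register state trace:
  MOV R1, 70  → R1 = 70
  MOV R4, 33  → R4 = 33
  SUB R1, R4  → R1 = 70 - 33 = 37
Final: R1 = 37

37


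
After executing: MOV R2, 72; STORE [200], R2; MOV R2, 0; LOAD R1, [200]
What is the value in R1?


Register and memory trace:
  MOV R2, 72  → R2 = 72
  STORE [200], R2  → mem[200] = 72
  MOV R2, 0  → R2 = 0
  LOAD R1, [200]  → R1 = mem[200] = 72
Final: R1 = 72

72


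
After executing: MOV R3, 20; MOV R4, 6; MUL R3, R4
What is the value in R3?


Register state trace:
  MOV R3, 20  → R3 = 20
  MOV R4, 6  → R4 = 6
  MUL R3, R4  → R3 = 20 * 6 = 120
Final: R3 = 120

120


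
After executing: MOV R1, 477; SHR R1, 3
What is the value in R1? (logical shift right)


Register state trace:
  MOV R1, 477  → R1 = 477
  SHR R1, 3  → R1 = 477 >> 3 = 477 // 2^3 = 59
Final: R1 = 59

59


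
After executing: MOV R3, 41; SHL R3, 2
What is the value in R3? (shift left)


Register state trace:
  MOV R3, 41  → R3 = 41
  SHL R3, 2  → R3 = 41 << 2 = 41 * 2^2 = 164
Final: R3 = 164

164


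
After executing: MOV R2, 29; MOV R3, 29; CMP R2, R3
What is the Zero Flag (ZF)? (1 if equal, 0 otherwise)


Register state trace:
  MOV R2, 29  → R2 = 29
  MOV R3, 29  → R3 = 29
  CMP R2, R3  → computes 29 - 29 = 0
  Result is zero, so values are equal
ZF = 1

1


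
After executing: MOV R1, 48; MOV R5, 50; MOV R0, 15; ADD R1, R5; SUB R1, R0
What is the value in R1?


Register state trace:
  MOV R1, 48  → R1 = 48
  MOV R5, 50  → R5 = 50
  MOV R0, 15  → R0 = 15
  ADD R1, R5  → R1 = 48 + 50 = 98
  SUB R1, R0  → R1 = 98 - 15 = 83
Final: R1 = 83

83


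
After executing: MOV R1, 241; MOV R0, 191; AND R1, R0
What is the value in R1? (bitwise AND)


Register state trace:
  MOV R1, 241  → R1 = 241 (0b11110001)
  MOV R0, 191  → R0 = 191 (0b10111111)
  AND R1, R0  → R1 = 241 AND 191 = 177 (0b10110001)
Final: R1 = 177

177


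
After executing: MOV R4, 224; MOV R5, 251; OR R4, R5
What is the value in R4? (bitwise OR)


Register state trace:
  MOV R4, 224  → R4 = 224 (0b11100000)
  MOV R5, 251  → R5 = 251 (0b11111011)
  OR R4, R5   → R4 = 224 OR 251 = 251 (0b11111011)
Final: R4 = 251

251


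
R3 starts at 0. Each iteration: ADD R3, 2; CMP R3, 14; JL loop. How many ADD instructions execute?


Loop trace (R3 starts at 0, target 14, step 2):
  ADD #1: R3 = 0 + 2 = 2  → 2 < 14, loop
  ADD #2: R3 = 2 + 2 = 4  → 4 < 14, loop
  ADD #3: R3 = 4 + 2 = 6  → 6 < 14, loop
  ADD #4: R3 = 6 + 2 = 8  → 8 < 14, loop
  ADD #5: R3 = 8 + 2 = 10  → 10 < 14, loop
  ADD #6: R3 = 10 + 2 = 12  → 12 < 14, loop
  ADD #7: R3 = 12 + 2 = 14  → 14 >= 14, exit
Total ADD instructions: 7

7


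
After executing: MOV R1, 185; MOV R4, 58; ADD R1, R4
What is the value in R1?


Register state trace:
  MOV R1, 185  → R1 = 185
  MOV R4, 58  → R4 = 58
  ADD R1, R4  → R1 = 185 + 58 = 243
Final: R1 = 243

243


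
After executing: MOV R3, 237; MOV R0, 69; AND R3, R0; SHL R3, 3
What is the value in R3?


Register state trace:
  MOV R3, 237  → R3 = 237 (0b11101101)
  MOV R0, 69  → R0 = 69 (0b01000101)
  AND R3, R0  → R3 = 237 AND 69 = 69 (0b01000101)
  SHL R3, 3  → R3 = 69 << 3 = 552
Final: R3 = 552

552


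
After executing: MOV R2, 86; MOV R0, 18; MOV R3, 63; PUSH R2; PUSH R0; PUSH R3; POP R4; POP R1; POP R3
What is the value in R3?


Stack trace (top is rightmost):
  MOV R2, 86  → R2 = 86
  MOV R0, 18  → R0 = 18
  MOV R3, 63  → R3 = 63
  PUSH R2  → stack: [86]
  PUSH R0  → stack: [86, 18]
  PUSH R3  → stack: [86, 18, 63]
  POP R4  → R4 = 63, stack: [86, 18]
  POP R1  → R1 = 18, stack: [86]
  POP R3  → R3 = 86, stack: []
Final: R3 = 86

86


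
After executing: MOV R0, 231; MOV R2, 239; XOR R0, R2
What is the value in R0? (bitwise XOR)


Register state trace:
  MOV R0, 231  → R0 = 231 (0b11100111)
  MOV R2, 239  → R2 = 239 (0b11101111)
  XOR R0, R2  → R0 = 231 XOR 239 = 8 (0b00001000)
Final: R0 = 8

8


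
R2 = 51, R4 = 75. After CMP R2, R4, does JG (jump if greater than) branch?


Trace:
  R2 = 51, R4 = 75
  CMP R2, R4  → compares 51 vs 75
  JG checks: is 51 greater than 75?
  51 < 75, so condition is false
Branch taken: No

No


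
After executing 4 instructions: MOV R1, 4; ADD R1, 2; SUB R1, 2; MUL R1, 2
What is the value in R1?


Register state trace:
  MOV R1, 4  → R1 = 4
  ADD R1, 2  → R1 = 4 + 2 = 6
  SUB R1, 2  → R1 = 6 - 2 = 4
  MUL R1, 2  → R1 = 4 * 2 = 8
Final: R1 = 8

8


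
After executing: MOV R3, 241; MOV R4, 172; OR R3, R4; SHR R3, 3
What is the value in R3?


Register state trace:
  MOV R3, 241  → R3 = 241 (0b11110001)
  MOV R4, 172  → R4 = 172 (0b10101100)
  OR R3, R4  → R3 = 241 OR 172 = 253 (0b11111101)
  SHR R3, 3  → R3 = 253 >> 3 = 31
Final: R3 = 31

31


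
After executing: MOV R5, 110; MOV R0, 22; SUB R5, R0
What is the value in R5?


Register state trace:
  MOV R5, 110  → R5 = 110
  MOV R0, 22  → R0 = 22
  SUB R5, R0  → R5 = 110 - 22 = 88
Final: R5 = 88

88


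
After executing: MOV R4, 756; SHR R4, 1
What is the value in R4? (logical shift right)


Register state trace:
  MOV R4, 756  → R4 = 756
  SHR R4, 1  → R4 = 756 >> 1 = 756 // 2^1 = 378
Final: R4 = 378

378


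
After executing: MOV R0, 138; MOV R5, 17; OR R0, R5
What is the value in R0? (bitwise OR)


Register state trace:
  MOV R0, 138  → R0 = 138 (0b10001010)
  MOV R5, 17  → R5 = 17 (0b00010001)
  OR R0, R5   → R0 = 138 OR 17 = 155 (0b10011011)
Final: R0 = 155

155


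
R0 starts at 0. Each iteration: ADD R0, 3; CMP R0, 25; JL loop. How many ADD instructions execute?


Loop trace (R0 starts at 0, target 25, step 3):
  ADD #1: R0 = 0 + 3 = 3  → 3 < 25, loop
  ADD #2: R0 = 3 + 3 = 6  → 6 < 25, loop
  ADD #3: R0 = 6 + 3 = 9  → 9 < 25, loop
  ADD #4: R0 = 9 + 3 = 12  → 12 < 25, loop
  ADD #5: R0 = 12 + 3 = 15  → 15 < 25, loop
  ADD #6: R0 = 15 + 3 = 18  → 18 < 25, loop
  ADD #7: R0 = 18 + 3 = 21  → 21 < 25, loop
  ADD #8: R0 = 21 + 3 = 24  → 24 < 25, loop
  ADD #9: R0 = 24 + 3 = 27  → 27 >= 25, exit
Total ADD instructions: 9

9


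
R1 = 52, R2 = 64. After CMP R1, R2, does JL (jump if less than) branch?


Trace:
  R1 = 52, R2 = 64
  CMP R1, R2  → compares 52 vs 64
  JL checks: is 52 less than 64?
  52 < 64, so condition is true
Branch taken: Yes

Yes


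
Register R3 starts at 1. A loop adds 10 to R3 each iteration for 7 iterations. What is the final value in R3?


Starting value: R3 = 1
  Iter 1: R3 = 1 + 10 = 11
  Iter 2: R3 = 11 + 10 = 21
  Iter 3: R3 = 21 + 10 = 31
  Iter 4: R3 = 31 + 10 = 41
  Iter 5: R3 = 41 + 10 = 51
  Iter 6: R3 = 51 + 10 = 61
  Iter 7: R3 = 61 + 10 = 71
Final: R3 = 71

71


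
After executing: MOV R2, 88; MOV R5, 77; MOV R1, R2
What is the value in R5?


Register state trace:
  MOV R2, 88  → R2 = 88
  MOV R5, 77  → R5 = 77
  MOV R1, R2  → R1 = 88
Final: R5 = 77

77


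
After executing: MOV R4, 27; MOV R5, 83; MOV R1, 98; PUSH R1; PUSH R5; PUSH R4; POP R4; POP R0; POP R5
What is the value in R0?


Stack trace (top is rightmost):
  MOV R4, 27  → R4 = 27
  MOV R5, 83  → R5 = 83
  MOV R1, 98  → R1 = 98
  PUSH R1  → stack: [98]
  PUSH R5  → stack: [98, 83]
  PUSH R4  → stack: [98, 83, 27]
  POP R4  → R4 = 27, stack: [98, 83]
  POP R0  → R0 = 83, stack: [98]
  POP R5  → R5 = 98, stack: []
Final: R0 = 83

83


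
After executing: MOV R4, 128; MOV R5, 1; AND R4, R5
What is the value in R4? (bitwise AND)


Register state trace:
  MOV R4, 128  → R4 = 128 (0b10000000)
  MOV R5, 1  → R5 = 1 (0b00000001)
  AND R4, R5  → R4 = 128 AND 1 = 0 (0b00000000)
Final: R4 = 0

0


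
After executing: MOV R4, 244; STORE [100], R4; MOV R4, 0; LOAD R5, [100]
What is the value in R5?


Register and memory trace:
  MOV R4, 244  → R4 = 244
  STORE [100], R4  → mem[100] = 244
  MOV R4, 0  → R4 = 0
  LOAD R5, [100]  → R5 = mem[100] = 244
Final: R5 = 244

244


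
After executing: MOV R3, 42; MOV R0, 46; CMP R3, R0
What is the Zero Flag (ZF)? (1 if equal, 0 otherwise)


Register state trace:
  MOV R3, 42  → R3 = 42
  MOV R0, 46  → R0 = 46
  CMP R3, R0  → computes 42 - 46 = -4
  Result is nonzero, so values are not equal
ZF = 0

0


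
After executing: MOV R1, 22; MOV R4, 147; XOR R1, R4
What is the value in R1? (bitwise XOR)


Register state trace:
  MOV R1, 22  → R1 = 22 (0b00010110)
  MOV R4, 147  → R4 = 147 (0b10010011)
  XOR R1, R4  → R1 = 22 XOR 147 = 133 (0b10000101)
Final: R1 = 133

133


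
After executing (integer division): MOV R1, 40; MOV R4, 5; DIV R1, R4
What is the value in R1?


Register state trace:
  MOV R1, 40  → R1 = 40
  MOV R4, 5  → R4 = 5
  DIV R1, R4  → R1 = 40 // 5 = 8
Final: R1 = 8

8


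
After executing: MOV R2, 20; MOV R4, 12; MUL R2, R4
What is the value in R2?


Register state trace:
  MOV R2, 20  → R2 = 20
  MOV R4, 12  → R4 = 12
  MUL R2, R4  → R2 = 20 * 12 = 240
Final: R2 = 240

240


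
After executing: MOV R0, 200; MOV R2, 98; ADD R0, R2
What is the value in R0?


Register state trace:
  MOV R0, 200  → R0 = 200
  MOV R2, 98  → R2 = 98
  ADD R0, R2  → R0 = 200 + 98 = 298
Final: R0 = 298

298


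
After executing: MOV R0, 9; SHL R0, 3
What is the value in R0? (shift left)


Register state trace:
  MOV R0, 9  → R0 = 9
  SHL R0, 3  → R0 = 9 << 3 = 9 * 2^3 = 72
Final: R0 = 72

72


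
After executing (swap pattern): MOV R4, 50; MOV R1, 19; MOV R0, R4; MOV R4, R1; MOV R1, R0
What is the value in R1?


Register state trace (swap pattern):
  MOV R4, 50  → R4 = 50
  MOV R1, 19  → R1 = 19
  MOV R0, R4  → R0 = 50  (save R4)
  MOV R4, R1  → R4 = 19  (R4 gets R1's value)
  MOV R1, R0  → R1 = 50  (R1 gets saved value)
Final: R1 = 50

50


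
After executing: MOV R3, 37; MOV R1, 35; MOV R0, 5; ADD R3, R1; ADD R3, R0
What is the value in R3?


Register state trace:
  MOV R3, 37  → R3 = 37
  MOV R1, 35  → R1 = 35
  MOV R0, 5  → R0 = 5
  ADD R3, R1  → R3 = 37 + 35 = 72
  ADD R3, R0  → R3 = 72 + 5 = 77
Final: R3 = 77

77


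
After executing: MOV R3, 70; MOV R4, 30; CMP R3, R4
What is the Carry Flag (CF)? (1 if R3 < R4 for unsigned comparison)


Register state trace:
  MOV R3, 70  → R3 = 70
  MOV R4, 30  → R4 = 30
  CMP R3, R4  → unsigned 70 - 30: no borrow
  70 >= 30, so CF = 0
CF = 0

0


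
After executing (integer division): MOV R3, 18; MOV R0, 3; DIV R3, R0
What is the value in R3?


Register state trace:
  MOV R3, 18  → R3 = 18
  MOV R0, 3  → R0 = 3
  DIV R3, R0  → R3 = 18 // 3 = 6
Final: R3 = 6

6


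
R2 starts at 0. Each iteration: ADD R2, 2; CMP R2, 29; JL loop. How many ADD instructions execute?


Loop trace (R2 starts at 0, target 29, step 2):
  ADD #1: R2 = 0 + 2 = 2  → 2 < 29, loop
  ADD #2: R2 = 2 + 2 = 4  → 4 < 29, loop
  ADD #3: R2 = 4 + 2 = 6  → 6 < 29, loop
  ADD #4: R2 = 6 + 2 = 8  → 8 < 29, loop
  ADD #5: R2 = 8 + 2 = 10  → 10 < 29, loop
  ADD #6: R2 = 10 + 2 = 12  → 12 < 29, loop
  ADD #7: R2 = 12 + 2 = 14  → 14 < 29, loop
  ADD #8: R2 = 14 + 2 = 16  → 16 < 29, loop
  ADD #9: R2 = 16 + 2 = 18  → 18 < 29, loop
  ADD #10: R2 = 18 + 2 = 20  → 20 < 29, loop
  ADD #11: R2 = 20 + 2 = 22  → 22 < 29, loop
  ADD #12: R2 = 22 + 2 = 24  → 24 < 29, loop
  ADD #13: R2 = 24 + 2 = 26  → 26 < 29, loop
  ADD #14: R2 = 26 + 2 = 28  → 28 < 29, loop
  ADD #15: R2 = 28 + 2 = 30  → 30 >= 29, exit
Total ADD instructions: 15

15


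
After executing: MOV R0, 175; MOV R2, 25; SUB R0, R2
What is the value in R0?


Register state trace:
  MOV R0, 175  → R0 = 175
  MOV R2, 25  → R2 = 25
  SUB R0, R2  → R0 = 175 - 25 = 150
Final: R0 = 150

150


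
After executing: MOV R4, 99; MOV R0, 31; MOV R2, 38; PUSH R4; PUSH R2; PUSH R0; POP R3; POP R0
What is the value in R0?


Stack trace (top is rightmost):
  MOV R4, 99  → R4 = 99
  MOV R0, 31  → R0 = 31
  MOV R2, 38  → R2 = 38
  PUSH R4  → stack: [99]
  PUSH R2  → stack: [99, 38]
  PUSH R0  → stack: [99, 38, 31]
  POP R3  → R3 = 31, stack: [99, 38]
  POP R0  → R0 = 38, stack: [99]
Final: R0 = 38

38


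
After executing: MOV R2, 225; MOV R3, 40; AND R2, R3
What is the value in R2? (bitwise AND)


Register state trace:
  MOV R2, 225  → R2 = 225 (0b11100001)
  MOV R3, 40  → R3 = 40 (0b00101000)
  AND R2, R3  → R2 = 225 AND 40 = 32 (0b00100000)
Final: R2 = 32

32


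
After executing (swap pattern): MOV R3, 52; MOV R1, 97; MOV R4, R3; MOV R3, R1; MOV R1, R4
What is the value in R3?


Register state trace (swap pattern):
  MOV R3, 52  → R3 = 52
  MOV R1, 97  → R1 = 97
  MOV R4, R3  → R4 = 52  (save R3)
  MOV R3, R1  → R3 = 97  (R3 gets R1's value)
  MOV R1, R4  → R1 = 52  (R1 gets saved value)
Final: R3 = 97

97


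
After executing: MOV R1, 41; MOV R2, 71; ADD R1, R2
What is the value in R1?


Register state trace:
  MOV R1, 41  → R1 = 41
  MOV R2, 71  → R2 = 71
  ADD R1, R2  → R1 = 41 + 71 = 112
Final: R1 = 112

112


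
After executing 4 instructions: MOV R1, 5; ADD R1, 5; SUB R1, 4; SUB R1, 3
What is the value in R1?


Register state trace:
  MOV R1, 5  → R1 = 5
  ADD R1, 5  → R1 = 5 + 5 = 10
  SUB R1, 4  → R1 = 10 - 4 = 6
  SUB R1, 3  → R1 = 6 - 3 = 3
Final: R1 = 3

3


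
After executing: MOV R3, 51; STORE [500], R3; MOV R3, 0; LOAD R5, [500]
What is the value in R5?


Register and memory trace:
  MOV R3, 51  → R3 = 51
  STORE [500], R3  → mem[500] = 51
  MOV R3, 0  → R3 = 0
  LOAD R5, [500]  → R5 = mem[500] = 51
Final: R5 = 51

51


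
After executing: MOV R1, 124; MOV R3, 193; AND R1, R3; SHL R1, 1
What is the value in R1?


Register state trace:
  MOV R1, 124  → R1 = 124 (0b01111100)
  MOV R3, 193  → R3 = 193 (0b11000001)
  AND R1, R3  → R1 = 124 AND 193 = 64 (0b01000000)
  SHL R1, 1  → R1 = 64 << 1 = 128
Final: R1 = 128

128


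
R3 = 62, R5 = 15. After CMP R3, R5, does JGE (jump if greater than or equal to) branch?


Trace:
  R3 = 62, R5 = 15
  CMP R3, R5  → compares 62 vs 15
  JGE checks: is 62 greater than or equal to 15?
  62 > 15, so condition is true
Branch taken: Yes

Yes


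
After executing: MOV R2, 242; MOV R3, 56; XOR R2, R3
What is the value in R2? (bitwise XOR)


Register state trace:
  MOV R2, 242  → R2 = 242 (0b11110010)
  MOV R3, 56  → R3 = 56 (0b00111000)
  XOR R2, R3  → R2 = 242 XOR 56 = 202 (0b11001010)
Final: R2 = 202

202


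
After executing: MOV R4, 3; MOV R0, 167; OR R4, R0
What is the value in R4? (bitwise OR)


Register state trace:
  MOV R4, 3  → R4 = 3 (0b00000011)
  MOV R0, 167  → R0 = 167 (0b10100111)
  OR R4, R0   → R4 = 3 OR 167 = 167 (0b10100111)
Final: R4 = 167

167
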